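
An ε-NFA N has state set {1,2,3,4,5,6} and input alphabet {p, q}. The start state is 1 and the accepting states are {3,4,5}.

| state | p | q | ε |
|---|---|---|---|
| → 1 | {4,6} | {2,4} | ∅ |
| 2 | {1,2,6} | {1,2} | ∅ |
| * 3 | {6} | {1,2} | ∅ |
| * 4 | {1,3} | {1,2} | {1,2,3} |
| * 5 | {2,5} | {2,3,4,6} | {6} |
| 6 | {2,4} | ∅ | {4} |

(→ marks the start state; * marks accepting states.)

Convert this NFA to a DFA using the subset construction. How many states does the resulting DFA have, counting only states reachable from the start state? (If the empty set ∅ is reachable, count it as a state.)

3

Start state of the DFA: {1} (ε-closure of the NFA start).
{1} --p--> {1,2,3,4,6}  [new]
{1} --q--> {1,2,3,4}  [new]
{1,2,3,4,6} --p--> {1,2,3,4,6}  [seen]
{1,2,3,4,6} --q--> {1,2,3,4}  [seen]
{1,2,3,4} --p--> {1,2,3,4,6}  [seen]
{1,2,3,4} --q--> {1,2,3,4}  [seen]
Reachable DFA states: {1}, {1,2,3,4,6}, {1,2,3,4}.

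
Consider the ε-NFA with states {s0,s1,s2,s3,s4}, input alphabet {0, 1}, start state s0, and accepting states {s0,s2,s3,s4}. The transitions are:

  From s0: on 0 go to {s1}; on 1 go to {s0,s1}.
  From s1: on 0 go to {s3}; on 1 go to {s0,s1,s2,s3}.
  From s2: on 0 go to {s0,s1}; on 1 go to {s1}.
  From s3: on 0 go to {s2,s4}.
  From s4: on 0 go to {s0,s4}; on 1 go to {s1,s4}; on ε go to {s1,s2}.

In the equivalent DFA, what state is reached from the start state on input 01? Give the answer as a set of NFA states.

{s0,s1,s2,s3}

Start: {s0}.
δ(s0,0) = {s1}.
Union: {s1}.
After 0: {s1}.
δ(s1,1) = {s0,s1,s2,s3}.
Union: {s0,s1,s2,s3}.
After 1: {s0,s1,s2,s3}.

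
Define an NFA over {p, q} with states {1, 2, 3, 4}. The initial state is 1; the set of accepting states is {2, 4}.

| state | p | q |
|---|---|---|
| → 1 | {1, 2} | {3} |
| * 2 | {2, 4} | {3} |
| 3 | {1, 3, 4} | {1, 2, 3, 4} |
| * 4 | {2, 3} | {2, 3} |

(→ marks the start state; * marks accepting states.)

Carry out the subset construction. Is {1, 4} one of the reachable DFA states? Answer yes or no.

Start state of the DFA: {1}.
{1} --p--> {1, 2}  [new]
{1} --q--> {3}  [new]
{1, 2} --p--> {1, 2, 4}  [new]
{1, 2} --q--> {3}  [seen]
{3} --p--> {1, 3, 4}  [new]
{3} --q--> {1, 2, 3, 4}  [new]
{1, 2, 4} --p--> {1, 2, 3, 4}  [seen]
{1, 2, 4} --q--> {2, 3}  [new]
{1, 3, 4} --p--> {1, 2, 3, 4}  [seen]
{1, 3, 4} --q--> {1, 2, 3, 4}  [seen]
{1, 2, 3, 4} --p--> {1, 2, 3, 4}  [seen]
{1, 2, 3, 4} --q--> {1, 2, 3, 4}  [seen]
{2, 3} --p--> {1, 2, 3, 4}  [seen]
{2, 3} --q--> {1, 2, 3, 4}  [seen]
Reachable DFA states: {1}, {1, 2}, {3}, {1, 2, 4}, {1, 3, 4}, {1, 2, 3, 4}, {2, 3}.
{1, 4} is not among them.

no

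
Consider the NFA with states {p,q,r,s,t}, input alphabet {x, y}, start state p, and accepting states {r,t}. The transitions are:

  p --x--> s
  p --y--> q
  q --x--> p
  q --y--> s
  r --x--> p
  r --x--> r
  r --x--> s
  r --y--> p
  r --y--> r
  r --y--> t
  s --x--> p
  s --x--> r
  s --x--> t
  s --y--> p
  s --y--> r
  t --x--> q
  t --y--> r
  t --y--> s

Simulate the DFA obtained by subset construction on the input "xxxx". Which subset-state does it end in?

{p,r,s,t}

Start: {p}.
δ(p,x) = {s}.
Union: {s}.
After x: {s}.
δ(s,x) = {p,r,t}.
Union: {p,r,t}.
After x: {p,r,t}.
δ(p,x) = {s}; δ(r,x) = {p,r,s}; δ(t,x) = {q}.
Union: {p,q,r,s}.
After x: {p,q,r,s}.
δ(p,x) = {s}; δ(q,x) = {p}; δ(r,x) = {p,r,s}; δ(s,x) = {p,r,t}.
Union: {p,r,s,t}.
After x: {p,r,s,t}.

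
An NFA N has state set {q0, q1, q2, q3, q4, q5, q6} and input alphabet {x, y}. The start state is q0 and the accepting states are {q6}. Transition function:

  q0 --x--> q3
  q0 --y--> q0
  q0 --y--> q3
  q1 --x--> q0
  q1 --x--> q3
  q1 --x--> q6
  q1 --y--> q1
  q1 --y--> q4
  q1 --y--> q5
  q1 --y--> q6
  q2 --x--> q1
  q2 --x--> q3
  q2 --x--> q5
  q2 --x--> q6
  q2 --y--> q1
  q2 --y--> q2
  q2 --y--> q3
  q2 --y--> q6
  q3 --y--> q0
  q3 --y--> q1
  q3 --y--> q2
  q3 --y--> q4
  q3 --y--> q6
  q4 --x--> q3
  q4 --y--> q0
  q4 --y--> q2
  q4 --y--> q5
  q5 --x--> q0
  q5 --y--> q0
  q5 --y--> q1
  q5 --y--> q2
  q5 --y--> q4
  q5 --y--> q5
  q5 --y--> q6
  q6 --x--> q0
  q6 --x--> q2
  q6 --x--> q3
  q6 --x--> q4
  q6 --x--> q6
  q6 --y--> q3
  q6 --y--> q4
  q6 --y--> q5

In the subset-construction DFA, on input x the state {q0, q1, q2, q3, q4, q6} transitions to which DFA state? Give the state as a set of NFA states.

δ(q0,x) = {q3}; δ(q1,x) = {q0, q3, q6}; δ(q2,x) = {q1, q3, q5, q6}; δ(q3,x) = ∅; δ(q4,x) = {q3}; δ(q6,x) = {q0, q2, q3, q4, q6}.
Union: {q0, q1, q2, q3, q4, q5, q6}.

{q0, q1, q2, q3, q4, q5, q6}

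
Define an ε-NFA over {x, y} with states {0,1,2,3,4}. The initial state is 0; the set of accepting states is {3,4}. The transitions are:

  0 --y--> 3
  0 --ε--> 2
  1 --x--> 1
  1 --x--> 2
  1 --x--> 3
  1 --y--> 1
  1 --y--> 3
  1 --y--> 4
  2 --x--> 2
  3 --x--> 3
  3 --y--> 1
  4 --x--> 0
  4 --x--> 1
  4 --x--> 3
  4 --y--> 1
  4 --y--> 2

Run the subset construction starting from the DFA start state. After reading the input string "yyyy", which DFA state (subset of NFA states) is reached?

Start: {0,2}.
δ(0,y) = {3}; δ(2,y) = ∅.
Union: {3}.
After y: {3}.
δ(3,y) = {1}.
Union: {1}.
After y: {1}.
δ(1,y) = {1,3,4}.
Union: {1,3,4}.
After y: {1,3,4}.
δ(1,y) = {1,3,4}; δ(3,y) = {1}; δ(4,y) = {1,2}.
Union: {1,2,3,4}.
After y: {1,2,3,4}.

{1,2,3,4}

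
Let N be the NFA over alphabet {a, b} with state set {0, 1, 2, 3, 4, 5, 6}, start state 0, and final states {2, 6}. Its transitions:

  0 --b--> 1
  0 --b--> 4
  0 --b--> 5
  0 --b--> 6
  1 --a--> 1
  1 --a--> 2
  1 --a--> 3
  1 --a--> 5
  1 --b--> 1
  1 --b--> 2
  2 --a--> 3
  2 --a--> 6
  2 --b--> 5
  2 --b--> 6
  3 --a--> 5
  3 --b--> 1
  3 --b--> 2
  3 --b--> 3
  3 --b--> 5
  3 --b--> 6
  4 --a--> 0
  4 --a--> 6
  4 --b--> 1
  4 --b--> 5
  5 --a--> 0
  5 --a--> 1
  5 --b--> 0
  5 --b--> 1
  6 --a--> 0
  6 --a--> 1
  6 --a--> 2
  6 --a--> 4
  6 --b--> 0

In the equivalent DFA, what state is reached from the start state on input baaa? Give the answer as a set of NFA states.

{0, 1, 2, 3, 4, 5, 6}

Start: {0}.
δ(0,b) = {1, 4, 5, 6}.
Union: {1, 4, 5, 6}.
After b: {1, 4, 5, 6}.
δ(1,a) = {1, 2, 3, 5}; δ(4,a) = {0, 6}; δ(5,a) = {0, 1}; δ(6,a) = {0, 1, 2, 4}.
Union: {0, 1, 2, 3, 4, 5, 6}.
After a: {0, 1, 2, 3, 4, 5, 6}.
δ(0,a) = ∅; δ(1,a) = {1, 2, 3, 5}; δ(2,a) = {3, 6}; δ(3,a) = {5}; δ(4,a) = {0, 6}; δ(5,a) = {0, 1}; δ(6,a) = {0, 1, 2, 4}.
Union: {0, 1, 2, 3, 4, 5, 6}.
After a: {0, 1, 2, 3, 4, 5, 6}.
δ(0,a) = ∅; δ(1,a) = {1, 2, 3, 5}; δ(2,a) = {3, 6}; δ(3,a) = {5}; δ(4,a) = {0, 6}; δ(5,a) = {0, 1}; δ(6,a) = {0, 1, 2, 4}.
Union: {0, 1, 2, 3, 4, 5, 6}.
After a: {0, 1, 2, 3, 4, 5, 6}.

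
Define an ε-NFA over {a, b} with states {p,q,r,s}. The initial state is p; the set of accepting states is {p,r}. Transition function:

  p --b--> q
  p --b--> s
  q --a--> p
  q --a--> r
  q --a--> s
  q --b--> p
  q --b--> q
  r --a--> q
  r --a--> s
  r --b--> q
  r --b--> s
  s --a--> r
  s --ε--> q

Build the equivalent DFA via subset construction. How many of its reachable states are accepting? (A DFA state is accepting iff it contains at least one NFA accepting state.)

Start state of the DFA: {p} (ε-closure of the NFA start).
{p} --a--> ∅  [new]
{p} --b--> {q,s}  [new]
∅ --a--> ∅  [seen]
∅ --b--> ∅  [seen]
{q,s} --a--> {p,q,r,s}  [new]
{q,s} --b--> {p,q}  [new]
{p,q,r,s} --a--> {p,q,r,s}  [seen]
{p,q,r,s} --b--> {p,q,s}  [new]
{p,q} --a--> {p,q,r,s}  [seen]
{p,q} --b--> {p,q,s}  [seen]
{p,q,s} --a--> {p,q,r,s}  [seen]
{p,q,s} --b--> {p,q,s}  [seen]
Reachable DFA states: {p}, ∅, {q,s}, {p,q,r,s}, {p,q}, {p,q,s}.
Accepting DFA states (contain an NFA accepting state): {p}, {p,q,r,s}, {p,q}, {p,q,s}.

4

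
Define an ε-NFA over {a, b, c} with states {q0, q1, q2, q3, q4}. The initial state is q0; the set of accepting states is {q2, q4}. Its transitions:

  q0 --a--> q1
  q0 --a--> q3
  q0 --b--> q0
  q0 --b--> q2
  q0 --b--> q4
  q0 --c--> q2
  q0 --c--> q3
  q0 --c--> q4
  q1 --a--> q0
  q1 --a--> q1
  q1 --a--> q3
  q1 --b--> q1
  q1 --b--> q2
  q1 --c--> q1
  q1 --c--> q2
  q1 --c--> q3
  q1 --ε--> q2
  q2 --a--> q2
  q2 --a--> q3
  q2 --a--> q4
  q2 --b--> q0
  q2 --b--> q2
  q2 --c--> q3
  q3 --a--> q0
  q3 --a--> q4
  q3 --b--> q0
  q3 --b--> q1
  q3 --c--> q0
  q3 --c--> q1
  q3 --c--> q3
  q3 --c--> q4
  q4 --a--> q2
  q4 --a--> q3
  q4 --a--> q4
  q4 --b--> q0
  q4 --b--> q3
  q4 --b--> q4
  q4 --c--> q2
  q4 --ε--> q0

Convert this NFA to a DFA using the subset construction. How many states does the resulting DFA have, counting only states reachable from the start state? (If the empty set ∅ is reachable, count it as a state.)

Start state of the DFA: {q0} (ε-closure of the NFA start).
{q0} --a--> {q1, q2, q3}  [new]
{q0} --b--> {q0, q2, q4}  [new]
{q0} --c--> {q0, q2, q3, q4}  [new]
{q1, q2, q3} --a--> {q0, q1, q2, q3, q4}  [new]
{q1, q2, q3} --b--> {q0, q1, q2}  [new]
{q1, q2, q3} --c--> {q0, q1, q2, q3, q4}  [seen]
{q0, q2, q4} --a--> {q0, q1, q2, q3, q4}  [seen]
{q0, q2, q4} --b--> {q0, q2, q3, q4}  [seen]
{q0, q2, q4} --c--> {q0, q2, q3, q4}  [seen]
{q0, q2, q3, q4} --a--> {q0, q1, q2, q3, q4}  [seen]
{q0, q2, q3, q4} --b--> {q0, q1, q2, q3, q4}  [seen]
{q0, q2, q3, q4} --c--> {q0, q1, q2, q3, q4}  [seen]
{q0, q1, q2, q3, q4} --a--> {q0, q1, q2, q3, q4}  [seen]
{q0, q1, q2, q3, q4} --b--> {q0, q1, q2, q3, q4}  [seen]
{q0, q1, q2, q3, q4} --c--> {q0, q1, q2, q3, q4}  [seen]
{q0, q1, q2} --a--> {q0, q1, q2, q3, q4}  [seen]
{q0, q1, q2} --b--> {q0, q1, q2, q4}  [new]
{q0, q1, q2} --c--> {q0, q1, q2, q3, q4}  [seen]
{q0, q1, q2, q4} --a--> {q0, q1, q2, q3, q4}  [seen]
{q0, q1, q2, q4} --b--> {q0, q1, q2, q3, q4}  [seen]
{q0, q1, q2, q4} --c--> {q0, q1, q2, q3, q4}  [seen]
Reachable DFA states: {q0}, {q1, q2, q3}, {q0, q2, q4}, {q0, q2, q3, q4}, {q0, q1, q2, q3, q4}, {q0, q1, q2}, {q0, q1, q2, q4}.

7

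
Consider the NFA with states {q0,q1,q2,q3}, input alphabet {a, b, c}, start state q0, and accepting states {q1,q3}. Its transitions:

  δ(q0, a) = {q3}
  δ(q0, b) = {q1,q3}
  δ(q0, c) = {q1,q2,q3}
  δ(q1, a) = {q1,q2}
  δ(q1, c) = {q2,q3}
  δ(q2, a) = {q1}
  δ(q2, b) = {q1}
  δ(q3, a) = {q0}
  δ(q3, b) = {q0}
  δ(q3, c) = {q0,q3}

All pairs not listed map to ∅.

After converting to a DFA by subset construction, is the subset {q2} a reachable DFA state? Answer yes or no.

Start state of the DFA: {q0}.
{q0} --a--> {q3}  [new]
{q0} --b--> {q1,q3}  [new]
{q0} --c--> {q1,q2,q3}  [new]
{q3} --a--> {q0}  [seen]
{q3} --b--> {q0}  [seen]
{q3} --c--> {q0,q3}  [new]
{q1,q3} --a--> {q0,q1,q2}  [new]
{q1,q3} --b--> {q0}  [seen]
{q1,q3} --c--> {q0,q2,q3}  [new]
{q1,q2,q3} --a--> {q0,q1,q2}  [seen]
{q1,q2,q3} --b--> {q0,q1}  [new]
{q1,q2,q3} --c--> {q0,q2,q3}  [seen]
{q0,q3} --a--> {q0,q3}  [seen]
{q0,q3} --b--> {q0,q1,q3}  [new]
{q0,q3} --c--> {q0,q1,q2,q3}  [new]
{q0,q1,q2} --a--> {q1,q2,q3}  [seen]
{q0,q1,q2} --b--> {q1,q3}  [seen]
{q0,q1,q2} --c--> {q1,q2,q3}  [seen]
{q0,q2,q3} --a--> {q0,q1,q3}  [seen]
{q0,q2,q3} --b--> {q0,q1,q3}  [seen]
{q0,q2,q3} --c--> {q0,q1,q2,q3}  [seen]
{q0,q1} --a--> {q1,q2,q3}  [seen]
{q0,q1} --b--> {q1,q3}  [seen]
{q0,q1} --c--> {q1,q2,q3}  [seen]
{q0,q1,q3} --a--> {q0,q1,q2,q3}  [seen]
{q0,q1,q3} --b--> {q0,q1,q3}  [seen]
{q0,q1,q3} --c--> {q0,q1,q2,q3}  [seen]
{q0,q1,q2,q3} --a--> {q0,q1,q2,q3}  [seen]
{q0,q1,q2,q3} --b--> {q0,q1,q3}  [seen]
{q0,q1,q2,q3} --c--> {q0,q1,q2,q3}  [seen]
Reachable DFA states: {q0}, {q3}, {q1,q3}, {q1,q2,q3}, {q0,q3}, {q0,q1,q2}, {q0,q2,q3}, {q0,q1}, {q0,q1,q3}, {q0,q1,q2,q3}.
{q2} is not among them.

no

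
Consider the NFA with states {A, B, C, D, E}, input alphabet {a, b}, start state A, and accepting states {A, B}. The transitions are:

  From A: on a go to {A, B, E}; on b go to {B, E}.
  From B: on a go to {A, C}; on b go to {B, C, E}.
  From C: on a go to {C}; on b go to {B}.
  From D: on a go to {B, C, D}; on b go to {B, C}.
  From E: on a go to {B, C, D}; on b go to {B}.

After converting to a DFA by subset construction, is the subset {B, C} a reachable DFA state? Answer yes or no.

Start state of the DFA: {A}.
{A} --a--> {A, B, E}  [new]
{A} --b--> {B, E}  [new]
{A, B, E} --a--> {A, B, C, D, E}  [new]
{A, B, E} --b--> {B, C, E}  [new]
{B, E} --a--> {A, B, C, D}  [new]
{B, E} --b--> {B, C, E}  [seen]
{A, B, C, D, E} --a--> {A, B, C, D, E}  [seen]
{A, B, C, D, E} --b--> {B, C, E}  [seen]
{B, C, E} --a--> {A, B, C, D}  [seen]
{B, C, E} --b--> {B, C, E}  [seen]
{A, B, C, D} --a--> {A, B, C, D, E}  [seen]
{A, B, C, D} --b--> {B, C, E}  [seen]
Reachable DFA states: {A}, {A, B, E}, {B, E}, {A, B, C, D, E}, {B, C, E}, {A, B, C, D}.
{B, C} is not among them.

no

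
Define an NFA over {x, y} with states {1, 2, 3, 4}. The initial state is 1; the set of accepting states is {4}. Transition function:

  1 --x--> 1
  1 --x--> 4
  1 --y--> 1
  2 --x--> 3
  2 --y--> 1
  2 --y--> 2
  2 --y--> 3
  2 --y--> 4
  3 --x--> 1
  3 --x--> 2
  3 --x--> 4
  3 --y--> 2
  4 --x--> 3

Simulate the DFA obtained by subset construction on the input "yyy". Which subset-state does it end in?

{1}

Start: {1}.
δ(1,y) = {1}.
Union: {1}.
After y: {1}.
δ(1,y) = {1}.
Union: {1}.
After y: {1}.
δ(1,y) = {1}.
Union: {1}.
After y: {1}.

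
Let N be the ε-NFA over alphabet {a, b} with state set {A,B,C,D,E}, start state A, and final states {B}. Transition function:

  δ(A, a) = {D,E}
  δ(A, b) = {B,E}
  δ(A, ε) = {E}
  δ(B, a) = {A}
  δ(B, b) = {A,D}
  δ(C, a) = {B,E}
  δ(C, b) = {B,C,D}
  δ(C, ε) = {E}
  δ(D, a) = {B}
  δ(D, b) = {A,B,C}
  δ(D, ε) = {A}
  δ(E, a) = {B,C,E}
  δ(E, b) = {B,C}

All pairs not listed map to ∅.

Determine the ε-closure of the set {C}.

Begin with {C}.
C →ε {E}; add E.
ε-closure = {C,E}.

{C,E}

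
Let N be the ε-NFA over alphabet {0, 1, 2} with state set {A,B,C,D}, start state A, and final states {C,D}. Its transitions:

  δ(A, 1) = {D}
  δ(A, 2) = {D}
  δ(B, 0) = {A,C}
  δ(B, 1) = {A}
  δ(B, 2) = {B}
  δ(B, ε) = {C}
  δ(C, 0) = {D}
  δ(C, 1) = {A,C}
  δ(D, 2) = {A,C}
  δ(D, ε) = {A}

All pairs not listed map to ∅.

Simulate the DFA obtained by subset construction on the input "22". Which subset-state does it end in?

Start: {A}.
δ(A,2) = {D}.
Union: {D}.
ε-closure gives {A,D}.
After 2: {A,D}.
δ(A,2) = {D}; δ(D,2) = {A,C}.
Union: {A,C,D}.
After 2: {A,C,D}.

{A,C,D}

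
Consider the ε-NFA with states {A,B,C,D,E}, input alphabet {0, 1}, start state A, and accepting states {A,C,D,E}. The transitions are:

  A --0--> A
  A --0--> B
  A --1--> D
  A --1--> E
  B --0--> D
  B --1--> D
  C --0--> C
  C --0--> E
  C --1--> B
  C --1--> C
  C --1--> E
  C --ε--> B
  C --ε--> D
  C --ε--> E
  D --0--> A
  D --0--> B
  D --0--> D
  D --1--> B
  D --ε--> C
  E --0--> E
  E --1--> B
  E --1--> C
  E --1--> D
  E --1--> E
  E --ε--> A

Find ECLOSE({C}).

Begin with {C}.
C →ε {B,D,E}; add B, D, E.
E →ε {A}; add A.
ε-closure = {A,B,C,D,E}.

{A,B,C,D,E}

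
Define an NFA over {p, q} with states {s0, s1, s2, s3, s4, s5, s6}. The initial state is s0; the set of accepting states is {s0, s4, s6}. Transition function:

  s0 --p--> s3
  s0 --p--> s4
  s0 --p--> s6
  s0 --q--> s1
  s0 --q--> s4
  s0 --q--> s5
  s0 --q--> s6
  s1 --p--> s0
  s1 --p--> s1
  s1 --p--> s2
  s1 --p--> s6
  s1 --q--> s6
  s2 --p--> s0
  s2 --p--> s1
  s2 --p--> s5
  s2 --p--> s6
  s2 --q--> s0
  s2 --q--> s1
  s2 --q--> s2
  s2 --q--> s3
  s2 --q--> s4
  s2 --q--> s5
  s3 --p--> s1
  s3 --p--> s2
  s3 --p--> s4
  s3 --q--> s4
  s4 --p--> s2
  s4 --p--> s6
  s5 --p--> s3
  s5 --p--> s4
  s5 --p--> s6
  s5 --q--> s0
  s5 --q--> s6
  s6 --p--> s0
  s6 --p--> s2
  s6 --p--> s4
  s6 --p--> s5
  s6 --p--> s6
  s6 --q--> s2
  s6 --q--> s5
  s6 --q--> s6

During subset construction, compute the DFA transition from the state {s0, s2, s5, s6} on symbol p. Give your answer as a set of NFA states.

{s0, s1, s2, s3, s4, s5, s6}

δ(s0,p) = {s3, s4, s6}; δ(s2,p) = {s0, s1, s5, s6}; δ(s5,p) = {s3, s4, s6}; δ(s6,p) = {s0, s2, s4, s5, s6}.
Union: {s0, s1, s2, s3, s4, s5, s6}.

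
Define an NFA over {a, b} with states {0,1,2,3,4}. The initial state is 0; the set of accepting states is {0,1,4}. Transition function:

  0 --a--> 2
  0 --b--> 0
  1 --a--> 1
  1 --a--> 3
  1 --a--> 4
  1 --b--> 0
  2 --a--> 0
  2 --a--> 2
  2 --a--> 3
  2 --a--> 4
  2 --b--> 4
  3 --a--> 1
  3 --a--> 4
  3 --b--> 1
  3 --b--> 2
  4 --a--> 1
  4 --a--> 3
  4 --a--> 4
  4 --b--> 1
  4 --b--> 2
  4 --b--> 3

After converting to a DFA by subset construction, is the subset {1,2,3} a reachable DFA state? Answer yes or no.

yes

Start state of the DFA: {0}.
{0} --a--> {2}  [new]
{0} --b--> {0}  [seen]
{2} --a--> {0,2,3,4}  [new]
{2} --b--> {4}  [new]
{0,2,3,4} --a--> {0,1,2,3,4}  [new]
{0,2,3,4} --b--> {0,1,2,3,4}  [seen]
{4} --a--> {1,3,4}  [new]
{4} --b--> {1,2,3}  [new]
{0,1,2,3,4} --a--> {0,1,2,3,4}  [seen]
{0,1,2,3,4} --b--> {0,1,2,3,4}  [seen]
{1,3,4} --a--> {1,3,4}  [seen]
{1,3,4} --b--> {0,1,2,3}  [new]
{1,2,3} --a--> {0,1,2,3,4}  [seen]
{1,2,3} --b--> {0,1,2,4}  [new]
{0,1,2,3} --a--> {0,1,2,3,4}  [seen]
{0,1,2,3} --b--> {0,1,2,4}  [seen]
{0,1,2,4} --a--> {0,1,2,3,4}  [seen]
{0,1,2,4} --b--> {0,1,2,3,4}  [seen]
Reachable DFA states: {0}, {2}, {0,2,3,4}, {4}, {0,1,2,3,4}, {1,3,4}, {1,2,3}, {0,1,2,3}, {0,1,2,4}.
{1,2,3} is among them.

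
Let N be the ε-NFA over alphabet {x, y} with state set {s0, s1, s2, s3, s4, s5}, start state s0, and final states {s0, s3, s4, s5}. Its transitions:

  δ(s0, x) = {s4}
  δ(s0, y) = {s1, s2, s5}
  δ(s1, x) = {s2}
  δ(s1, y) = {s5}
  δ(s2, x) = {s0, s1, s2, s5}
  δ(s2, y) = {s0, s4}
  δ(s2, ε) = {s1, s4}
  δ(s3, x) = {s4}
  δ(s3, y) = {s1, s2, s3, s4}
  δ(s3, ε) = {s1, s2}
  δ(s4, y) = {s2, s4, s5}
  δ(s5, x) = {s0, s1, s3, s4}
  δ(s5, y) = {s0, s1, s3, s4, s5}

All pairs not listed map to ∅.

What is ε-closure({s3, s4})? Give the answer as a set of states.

{s1, s2, s3, s4}

Begin with {s3, s4}.
s3 →ε {s1, s2}; add s1, s2.
ε-closure = {s1, s2, s3, s4}.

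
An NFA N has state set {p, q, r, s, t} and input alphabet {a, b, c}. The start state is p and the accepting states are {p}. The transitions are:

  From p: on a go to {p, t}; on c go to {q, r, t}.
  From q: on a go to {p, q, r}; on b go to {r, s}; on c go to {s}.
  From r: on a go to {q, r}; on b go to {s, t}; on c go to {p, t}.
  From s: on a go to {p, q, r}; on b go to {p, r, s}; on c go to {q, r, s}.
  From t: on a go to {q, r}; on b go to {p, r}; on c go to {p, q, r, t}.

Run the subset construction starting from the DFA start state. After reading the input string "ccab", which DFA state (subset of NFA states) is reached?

{p, r, s, t}

Start: {p}.
δ(p,c) = {q, r, t}.
Union: {q, r, t}.
After c: {q, r, t}.
δ(q,c) = {s}; δ(r,c) = {p, t}; δ(t,c) = {p, q, r, t}.
Union: {p, q, r, s, t}.
After c: {p, q, r, s, t}.
δ(p,a) = {p, t}; δ(q,a) = {p, q, r}; δ(r,a) = {q, r}; δ(s,a) = {p, q, r}; δ(t,a) = {q, r}.
Union: {p, q, r, t}.
After a: {p, q, r, t}.
δ(p,b) = ∅; δ(q,b) = {r, s}; δ(r,b) = {s, t}; δ(t,b) = {p, r}.
Union: {p, r, s, t}.
After b: {p, r, s, t}.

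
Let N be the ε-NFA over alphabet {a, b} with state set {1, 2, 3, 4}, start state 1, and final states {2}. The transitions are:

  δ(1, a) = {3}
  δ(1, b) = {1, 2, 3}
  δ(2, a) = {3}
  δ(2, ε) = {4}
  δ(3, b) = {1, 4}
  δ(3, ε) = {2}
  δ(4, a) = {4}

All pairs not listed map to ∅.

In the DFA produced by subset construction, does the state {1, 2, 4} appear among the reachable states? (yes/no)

Start state of the DFA: {1} (ε-closure of the NFA start).
{1} --a--> {2, 3, 4}  [new]
{1} --b--> {1, 2, 3, 4}  [new]
{2, 3, 4} --a--> {2, 3, 4}  [seen]
{2, 3, 4} --b--> {1, 4}  [new]
{1, 2, 3, 4} --a--> {2, 3, 4}  [seen]
{1, 2, 3, 4} --b--> {1, 2, 3, 4}  [seen]
{1, 4} --a--> {2, 3, 4}  [seen]
{1, 4} --b--> {1, 2, 3, 4}  [seen]
Reachable DFA states: {1}, {2, 3, 4}, {1, 2, 3, 4}, {1, 4}.
{1, 2, 4} is not among them.

no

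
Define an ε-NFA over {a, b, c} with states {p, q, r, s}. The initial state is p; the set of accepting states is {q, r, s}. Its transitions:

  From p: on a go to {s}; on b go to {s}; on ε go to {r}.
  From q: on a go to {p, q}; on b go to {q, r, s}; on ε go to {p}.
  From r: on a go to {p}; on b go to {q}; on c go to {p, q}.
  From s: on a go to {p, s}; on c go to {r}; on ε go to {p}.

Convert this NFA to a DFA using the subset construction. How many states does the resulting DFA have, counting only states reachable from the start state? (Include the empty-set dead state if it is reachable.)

4

Start state of the DFA: {p, r} (ε-closure of the NFA start).
{p, r} --a--> {p, r, s}  [new]
{p, r} --b--> {p, q, r, s}  [new]
{p, r} --c--> {p, q, r}  [new]
{p, r, s} --a--> {p, r, s}  [seen]
{p, r, s} --b--> {p, q, r, s}  [seen]
{p, r, s} --c--> {p, q, r}  [seen]
{p, q, r, s} --a--> {p, q, r, s}  [seen]
{p, q, r, s} --b--> {p, q, r, s}  [seen]
{p, q, r, s} --c--> {p, q, r}  [seen]
{p, q, r} --a--> {p, q, r, s}  [seen]
{p, q, r} --b--> {p, q, r, s}  [seen]
{p, q, r} --c--> {p, q, r}  [seen]
Reachable DFA states: {p, r}, {p, r, s}, {p, q, r, s}, {p, q, r}.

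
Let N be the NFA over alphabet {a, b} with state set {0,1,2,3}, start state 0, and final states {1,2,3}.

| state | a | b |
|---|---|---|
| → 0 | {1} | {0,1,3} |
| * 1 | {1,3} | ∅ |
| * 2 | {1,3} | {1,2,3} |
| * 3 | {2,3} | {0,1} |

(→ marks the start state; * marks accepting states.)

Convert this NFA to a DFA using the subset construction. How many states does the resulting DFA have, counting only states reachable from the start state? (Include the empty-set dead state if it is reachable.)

8

Start state of the DFA: {0}.
{0} --a--> {1}  [new]
{0} --b--> {0,1,3}  [new]
{1} --a--> {1,3}  [new]
{1} --b--> ∅  [new]
{0,1,3} --a--> {1,2,3}  [new]
{0,1,3} --b--> {0,1,3}  [seen]
{1,3} --a--> {1,2,3}  [seen]
{1,3} --b--> {0,1}  [new]
∅ --a--> ∅  [seen]
∅ --b--> ∅  [seen]
{1,2,3} --a--> {1,2,3}  [seen]
{1,2,3} --b--> {0,1,2,3}  [new]
{0,1} --a--> {1,3}  [seen]
{0,1} --b--> {0,1,3}  [seen]
{0,1,2,3} --a--> {1,2,3}  [seen]
{0,1,2,3} --b--> {0,1,2,3}  [seen]
Reachable DFA states: {0}, {1}, {0,1,3}, {1,3}, ∅, {1,2,3}, {0,1}, {0,1,2,3}.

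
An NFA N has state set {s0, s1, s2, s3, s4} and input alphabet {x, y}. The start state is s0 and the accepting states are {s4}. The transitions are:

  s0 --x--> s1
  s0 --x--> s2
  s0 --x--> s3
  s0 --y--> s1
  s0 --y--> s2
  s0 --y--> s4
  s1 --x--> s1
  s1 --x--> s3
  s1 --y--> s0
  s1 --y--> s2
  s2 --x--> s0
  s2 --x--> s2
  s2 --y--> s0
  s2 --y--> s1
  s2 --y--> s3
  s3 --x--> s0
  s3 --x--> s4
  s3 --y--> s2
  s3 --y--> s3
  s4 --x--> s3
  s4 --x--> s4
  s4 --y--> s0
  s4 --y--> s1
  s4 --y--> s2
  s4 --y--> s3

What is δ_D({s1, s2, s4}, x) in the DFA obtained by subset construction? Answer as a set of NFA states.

δ(s1,x) = {s1, s3}; δ(s2,x) = {s0, s2}; δ(s4,x) = {s3, s4}.
Union: {s0, s1, s2, s3, s4}.

{s0, s1, s2, s3, s4}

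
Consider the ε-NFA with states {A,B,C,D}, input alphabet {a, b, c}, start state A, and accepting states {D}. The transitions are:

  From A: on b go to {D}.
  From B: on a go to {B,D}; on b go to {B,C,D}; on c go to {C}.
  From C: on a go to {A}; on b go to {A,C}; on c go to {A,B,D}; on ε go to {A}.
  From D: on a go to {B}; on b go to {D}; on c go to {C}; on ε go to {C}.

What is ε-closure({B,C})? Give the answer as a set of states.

Begin with {B,C}.
C →ε {A}; add A.
ε-closure = {A,B,C}.

{A,B,C}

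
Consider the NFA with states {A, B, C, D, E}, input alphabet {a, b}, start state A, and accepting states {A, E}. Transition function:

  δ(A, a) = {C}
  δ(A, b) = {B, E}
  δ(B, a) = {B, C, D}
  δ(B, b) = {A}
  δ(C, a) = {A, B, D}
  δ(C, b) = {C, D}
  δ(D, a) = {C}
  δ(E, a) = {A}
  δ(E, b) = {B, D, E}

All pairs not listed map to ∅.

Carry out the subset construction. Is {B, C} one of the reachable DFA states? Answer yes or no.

no

Start state of the DFA: {A}.
{A} --a--> {C}  [new]
{A} --b--> {B, E}  [new]
{C} --a--> {A, B, D}  [new]
{C} --b--> {C, D}  [new]
{B, E} --a--> {A, B, C, D}  [new]
{B, E} --b--> {A, B, D, E}  [new]
{A, B, D} --a--> {B, C, D}  [new]
{A, B, D} --b--> {A, B, E}  [new]
{C, D} --a--> {A, B, C, D}  [seen]
{C, D} --b--> {C, D}  [seen]
{A, B, C, D} --a--> {A, B, C, D}  [seen]
{A, B, C, D} --b--> {A, B, C, D, E}  [new]
{A, B, D, E} --a--> {A, B, C, D}  [seen]
{A, B, D, E} --b--> {A, B, D, E}  [seen]
{B, C, D} --a--> {A, B, C, D}  [seen]
{B, C, D} --b--> {A, C, D}  [new]
{A, B, E} --a--> {A, B, C, D}  [seen]
{A, B, E} --b--> {A, B, D, E}  [seen]
{A, B, C, D, E} --a--> {A, B, C, D}  [seen]
{A, B, C, D, E} --b--> {A, B, C, D, E}  [seen]
{A, C, D} --a--> {A, B, C, D}  [seen]
{A, C, D} --b--> {B, C, D, E}  [new]
{B, C, D, E} --a--> {A, B, C, D}  [seen]
{B, C, D, E} --b--> {A, B, C, D, E}  [seen]
Reachable DFA states: {A}, {C}, {B, E}, {A, B, D}, {C, D}, {A, B, C, D}, {A, B, D, E}, {B, C, D}, {A, B, E}, {A, B, C, D, E}, {A, C, D}, {B, C, D, E}.
{B, C} is not among them.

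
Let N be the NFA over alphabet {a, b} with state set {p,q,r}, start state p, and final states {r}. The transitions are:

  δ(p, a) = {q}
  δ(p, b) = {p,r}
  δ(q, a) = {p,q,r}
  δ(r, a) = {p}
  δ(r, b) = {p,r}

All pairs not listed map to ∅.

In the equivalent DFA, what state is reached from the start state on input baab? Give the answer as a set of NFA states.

{p,r}

Start: {p}.
δ(p,b) = {p,r}.
Union: {p,r}.
After b: {p,r}.
δ(p,a) = {q}; δ(r,a) = {p}.
Union: {p,q}.
After a: {p,q}.
δ(p,a) = {q}; δ(q,a) = {p,q,r}.
Union: {p,q,r}.
After a: {p,q,r}.
δ(p,b) = {p,r}; δ(q,b) = ∅; δ(r,b) = {p,r}.
Union: {p,r}.
After b: {p,r}.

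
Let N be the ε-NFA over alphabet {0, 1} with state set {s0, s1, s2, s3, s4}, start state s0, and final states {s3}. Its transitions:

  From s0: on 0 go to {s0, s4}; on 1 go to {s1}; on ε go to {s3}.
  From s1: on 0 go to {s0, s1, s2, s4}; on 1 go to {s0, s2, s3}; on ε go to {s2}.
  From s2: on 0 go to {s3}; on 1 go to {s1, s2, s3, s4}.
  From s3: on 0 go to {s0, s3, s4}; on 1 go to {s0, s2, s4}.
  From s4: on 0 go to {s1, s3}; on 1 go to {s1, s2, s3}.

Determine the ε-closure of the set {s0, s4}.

Begin with {s0, s4}.
s0 →ε {s3}; add s3.
ε-closure = {s0, s3, s4}.

{s0, s3, s4}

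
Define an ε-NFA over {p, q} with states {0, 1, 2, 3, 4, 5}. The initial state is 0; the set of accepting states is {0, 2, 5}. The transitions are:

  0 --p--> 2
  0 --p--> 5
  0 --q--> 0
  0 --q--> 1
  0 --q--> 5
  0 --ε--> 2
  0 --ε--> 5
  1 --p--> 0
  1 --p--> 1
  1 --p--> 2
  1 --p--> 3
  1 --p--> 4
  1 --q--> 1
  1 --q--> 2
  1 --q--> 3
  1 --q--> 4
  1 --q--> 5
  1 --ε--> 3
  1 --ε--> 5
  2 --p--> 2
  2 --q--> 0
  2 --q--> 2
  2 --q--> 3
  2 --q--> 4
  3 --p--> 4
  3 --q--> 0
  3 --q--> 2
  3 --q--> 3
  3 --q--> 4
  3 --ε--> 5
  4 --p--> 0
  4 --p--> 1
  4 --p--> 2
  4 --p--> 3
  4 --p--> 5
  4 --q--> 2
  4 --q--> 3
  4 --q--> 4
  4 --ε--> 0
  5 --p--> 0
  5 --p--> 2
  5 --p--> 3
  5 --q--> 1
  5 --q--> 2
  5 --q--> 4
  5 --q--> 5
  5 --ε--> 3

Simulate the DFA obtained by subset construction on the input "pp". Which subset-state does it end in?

Start: {0, 2, 3, 5}.
δ(0,p) = {2, 5}; δ(2,p) = {2}; δ(3,p) = {4}; δ(5,p) = {0, 2, 3}.
Union: {0, 2, 3, 4, 5}.
After p: {0, 2, 3, 4, 5}.
δ(0,p) = {2, 5}; δ(2,p) = {2}; δ(3,p) = {4}; δ(4,p) = {0, 1, 2, 3, 5}; δ(5,p) = {0, 2, 3}.
Union: {0, 1, 2, 3, 4, 5}.
After p: {0, 1, 2, 3, 4, 5}.

{0, 1, 2, 3, 4, 5}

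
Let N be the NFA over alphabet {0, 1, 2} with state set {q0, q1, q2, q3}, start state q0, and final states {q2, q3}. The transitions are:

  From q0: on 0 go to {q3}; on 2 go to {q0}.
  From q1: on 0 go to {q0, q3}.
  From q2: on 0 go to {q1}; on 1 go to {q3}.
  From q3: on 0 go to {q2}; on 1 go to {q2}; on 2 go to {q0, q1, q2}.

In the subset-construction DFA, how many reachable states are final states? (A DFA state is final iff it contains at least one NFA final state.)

10

Start state of the DFA: {q0}.
{q0} --0--> {q3}  [new]
{q0} --1--> ∅  [new]
{q0} --2--> {q0}  [seen]
{q3} --0--> {q2}  [new]
{q3} --1--> {q2}  [seen]
{q3} --2--> {q0, q1, q2}  [new]
∅ --0--> ∅  [seen]
∅ --1--> ∅  [seen]
∅ --2--> ∅  [seen]
{q2} --0--> {q1}  [new]
{q2} --1--> {q3}  [seen]
{q2} --2--> ∅  [seen]
{q0, q1, q2} --0--> {q0, q1, q3}  [new]
{q0, q1, q2} --1--> {q3}  [seen]
{q0, q1, q2} --2--> {q0}  [seen]
{q1} --0--> {q0, q3}  [new]
{q1} --1--> ∅  [seen]
{q1} --2--> ∅  [seen]
{q0, q1, q3} --0--> {q0, q2, q3}  [new]
{q0, q1, q3} --1--> {q2}  [seen]
{q0, q1, q3} --2--> {q0, q1, q2}  [seen]
{q0, q3} --0--> {q2, q3}  [new]
{q0, q3} --1--> {q2}  [seen]
{q0, q3} --2--> {q0, q1, q2}  [seen]
{q0, q2, q3} --0--> {q1, q2, q3}  [new]
{q0, q2, q3} --1--> {q2, q3}  [seen]
{q0, q2, q3} --2--> {q0, q1, q2}  [seen]
{q2, q3} --0--> {q1, q2}  [new]
{q2, q3} --1--> {q2, q3}  [seen]
{q2, q3} --2--> {q0, q1, q2}  [seen]
{q1, q2, q3} --0--> {q0, q1, q2, q3}  [new]
{q1, q2, q3} --1--> {q2, q3}  [seen]
{q1, q2, q3} --2--> {q0, q1, q2}  [seen]
{q1, q2} --0--> {q0, q1, q3}  [seen]
{q1, q2} --1--> {q3}  [seen]
{q1, q2} --2--> ∅  [seen]
{q0, q1, q2, q3} --0--> {q0, q1, q2, q3}  [seen]
{q0, q1, q2, q3} --1--> {q2, q3}  [seen]
{q0, q1, q2, q3} --2--> {q0, q1, q2}  [seen]
Reachable DFA states: {q0}, {q3}, ∅, {q2}, {q0, q1, q2}, {q1}, {q0, q1, q3}, {q0, q3}, {q0, q2, q3}, {q2, q3}, {q1, q2, q3}, {q1, q2}, {q0, q1, q2, q3}.
Accepting DFA states (contain an NFA accepting state): {q3}, {q2}, {q0, q1, q2}, {q0, q1, q3}, {q0, q3}, {q0, q2, q3}, {q2, q3}, {q1, q2, q3}, {q1, q2}, {q0, q1, q2, q3}.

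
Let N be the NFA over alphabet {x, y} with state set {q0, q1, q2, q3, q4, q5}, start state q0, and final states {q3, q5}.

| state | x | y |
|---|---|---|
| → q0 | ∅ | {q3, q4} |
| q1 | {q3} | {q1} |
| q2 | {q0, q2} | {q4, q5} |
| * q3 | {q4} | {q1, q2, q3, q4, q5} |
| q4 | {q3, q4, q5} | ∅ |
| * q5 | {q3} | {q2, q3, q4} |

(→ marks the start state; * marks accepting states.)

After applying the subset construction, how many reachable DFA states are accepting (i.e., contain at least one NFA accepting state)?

Start state of the DFA: {q0}.
{q0} --x--> ∅  [new]
{q0} --y--> {q3, q4}  [new]
∅ --x--> ∅  [seen]
∅ --y--> ∅  [seen]
{q3, q4} --x--> {q3, q4, q5}  [new]
{q3, q4} --y--> {q1, q2, q3, q4, q5}  [new]
{q3, q4, q5} --x--> {q3, q4, q5}  [seen]
{q3, q4, q5} --y--> {q1, q2, q3, q4, q5}  [seen]
{q1, q2, q3, q4, q5} --x--> {q0, q2, q3, q4, q5}  [new]
{q1, q2, q3, q4, q5} --y--> {q1, q2, q3, q4, q5}  [seen]
{q0, q2, q3, q4, q5} --x--> {q0, q2, q3, q4, q5}  [seen]
{q0, q2, q3, q4, q5} --y--> {q1, q2, q3, q4, q5}  [seen]
Reachable DFA states: {q0}, ∅, {q3, q4}, {q3, q4, q5}, {q1, q2, q3, q4, q5}, {q0, q2, q3, q4, q5}.
Accepting DFA states (contain an NFA accepting state): {q3, q4}, {q3, q4, q5}, {q1, q2, q3, q4, q5}, {q0, q2, q3, q4, q5}.

4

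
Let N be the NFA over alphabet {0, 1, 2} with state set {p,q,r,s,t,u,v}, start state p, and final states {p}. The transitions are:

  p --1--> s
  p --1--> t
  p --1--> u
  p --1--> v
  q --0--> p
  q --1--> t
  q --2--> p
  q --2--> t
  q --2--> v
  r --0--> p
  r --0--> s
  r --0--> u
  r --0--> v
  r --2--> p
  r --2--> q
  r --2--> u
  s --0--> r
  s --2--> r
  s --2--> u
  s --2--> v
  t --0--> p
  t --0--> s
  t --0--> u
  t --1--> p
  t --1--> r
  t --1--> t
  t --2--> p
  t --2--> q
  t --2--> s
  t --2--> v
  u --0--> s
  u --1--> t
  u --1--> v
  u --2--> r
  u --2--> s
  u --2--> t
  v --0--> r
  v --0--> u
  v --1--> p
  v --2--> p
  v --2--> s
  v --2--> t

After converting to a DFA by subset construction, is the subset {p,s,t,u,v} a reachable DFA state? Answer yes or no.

Start state of the DFA: {p}.
{p} --0--> ∅  [new]
{p} --1--> {s,t,u,v}  [new]
{p} --2--> ∅  [seen]
∅ --0--> ∅  [seen]
∅ --1--> ∅  [seen]
∅ --2--> ∅  [seen]
{s,t,u,v} --0--> {p,r,s,u}  [new]
{s,t,u,v} --1--> {p,r,t,v}  [new]
{s,t,u,v} --2--> {p,q,r,s,t,u,v}  [new]
{p,r,s,u} --0--> {p,r,s,u,v}  [new]
{p,r,s,u} --1--> {s,t,u,v}  [seen]
{p,r,s,u} --2--> {p,q,r,s,t,u,v}  [seen]
{p,r,t,v} --0--> {p,r,s,u,v}  [seen]
{p,r,t,v} --1--> {p,r,s,t,u,v}  [new]
{p,r,t,v} --2--> {p,q,s,t,u,v}  [new]
{p,q,r,s,t,u,v} --0--> {p,r,s,u,v}  [seen]
{p,q,r,s,t,u,v} --1--> {p,r,s,t,u,v}  [seen]
{p,q,r,s,t,u,v} --2--> {p,q,r,s,t,u,v}  [seen]
{p,r,s,u,v} --0--> {p,r,s,u,v}  [seen]
{p,r,s,u,v} --1--> {p,s,t,u,v}  [new]
{p,r,s,u,v} --2--> {p,q,r,s,t,u,v}  [seen]
{p,r,s,t,u,v} --0--> {p,r,s,u,v}  [seen]
{p,r,s,t,u,v} --1--> {p,r,s,t,u,v}  [seen]
{p,r,s,t,u,v} --2--> {p,q,r,s,t,u,v}  [seen]
{p,q,s,t,u,v} --0--> {p,r,s,u}  [seen]
{p,q,s,t,u,v} --1--> {p,r,s,t,u,v}  [seen]
{p,q,s,t,u,v} --2--> {p,q,r,s,t,u,v}  [seen]
{p,s,t,u,v} --0--> {p,r,s,u}  [seen]
{p,s,t,u,v} --1--> {p,r,s,t,u,v}  [seen]
{p,s,t,u,v} --2--> {p,q,r,s,t,u,v}  [seen]
Reachable DFA states: {p}, ∅, {s,t,u,v}, {p,r,s,u}, {p,r,t,v}, {p,q,r,s,t,u,v}, {p,r,s,u,v}, {p,r,s,t,u,v}, {p,q,s,t,u,v}, {p,s,t,u,v}.
{p,s,t,u,v} is among them.

yes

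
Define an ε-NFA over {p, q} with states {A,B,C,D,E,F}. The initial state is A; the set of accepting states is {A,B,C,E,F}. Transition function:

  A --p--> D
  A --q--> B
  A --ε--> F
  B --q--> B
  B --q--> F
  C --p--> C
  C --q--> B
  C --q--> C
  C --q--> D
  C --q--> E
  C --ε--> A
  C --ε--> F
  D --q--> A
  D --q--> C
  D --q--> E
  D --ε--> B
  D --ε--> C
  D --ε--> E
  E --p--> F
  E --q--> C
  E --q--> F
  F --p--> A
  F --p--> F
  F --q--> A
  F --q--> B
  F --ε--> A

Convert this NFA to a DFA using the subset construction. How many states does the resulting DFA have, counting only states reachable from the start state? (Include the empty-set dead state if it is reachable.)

3

Start state of the DFA: {A,F} (ε-closure of the NFA start).
{A,F} --p--> {A,B,C,D,E,F}  [new]
{A,F} --q--> {A,B,F}  [new]
{A,B,C,D,E,F} --p--> {A,B,C,D,E,F}  [seen]
{A,B,C,D,E,F} --q--> {A,B,C,D,E,F}  [seen]
{A,B,F} --p--> {A,B,C,D,E,F}  [seen]
{A,B,F} --q--> {A,B,F}  [seen]
Reachable DFA states: {A,F}, {A,B,C,D,E,F}, {A,B,F}.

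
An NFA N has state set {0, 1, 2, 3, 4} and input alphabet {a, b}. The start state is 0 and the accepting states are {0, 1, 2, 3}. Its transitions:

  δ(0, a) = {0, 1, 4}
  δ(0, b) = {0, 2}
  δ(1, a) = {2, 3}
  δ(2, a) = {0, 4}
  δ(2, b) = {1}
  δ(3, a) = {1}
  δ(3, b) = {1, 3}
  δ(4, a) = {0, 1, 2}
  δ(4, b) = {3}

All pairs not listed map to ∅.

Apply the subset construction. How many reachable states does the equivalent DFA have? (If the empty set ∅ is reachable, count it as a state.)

7

Start state of the DFA: {0}.
{0} --a--> {0, 1, 4}  [new]
{0} --b--> {0, 2}  [new]
{0, 1, 4} --a--> {0, 1, 2, 3, 4}  [new]
{0, 1, 4} --b--> {0, 2, 3}  [new]
{0, 2} --a--> {0, 1, 4}  [seen]
{0, 2} --b--> {0, 1, 2}  [new]
{0, 1, 2, 3, 4} --a--> {0, 1, 2, 3, 4}  [seen]
{0, 1, 2, 3, 4} --b--> {0, 1, 2, 3}  [new]
{0, 2, 3} --a--> {0, 1, 4}  [seen]
{0, 2, 3} --b--> {0, 1, 2, 3}  [seen]
{0, 1, 2} --a--> {0, 1, 2, 3, 4}  [seen]
{0, 1, 2} --b--> {0, 1, 2}  [seen]
{0, 1, 2, 3} --a--> {0, 1, 2, 3, 4}  [seen]
{0, 1, 2, 3} --b--> {0, 1, 2, 3}  [seen]
Reachable DFA states: {0}, {0, 1, 4}, {0, 2}, {0, 1, 2, 3, 4}, {0, 2, 3}, {0, 1, 2}, {0, 1, 2, 3}.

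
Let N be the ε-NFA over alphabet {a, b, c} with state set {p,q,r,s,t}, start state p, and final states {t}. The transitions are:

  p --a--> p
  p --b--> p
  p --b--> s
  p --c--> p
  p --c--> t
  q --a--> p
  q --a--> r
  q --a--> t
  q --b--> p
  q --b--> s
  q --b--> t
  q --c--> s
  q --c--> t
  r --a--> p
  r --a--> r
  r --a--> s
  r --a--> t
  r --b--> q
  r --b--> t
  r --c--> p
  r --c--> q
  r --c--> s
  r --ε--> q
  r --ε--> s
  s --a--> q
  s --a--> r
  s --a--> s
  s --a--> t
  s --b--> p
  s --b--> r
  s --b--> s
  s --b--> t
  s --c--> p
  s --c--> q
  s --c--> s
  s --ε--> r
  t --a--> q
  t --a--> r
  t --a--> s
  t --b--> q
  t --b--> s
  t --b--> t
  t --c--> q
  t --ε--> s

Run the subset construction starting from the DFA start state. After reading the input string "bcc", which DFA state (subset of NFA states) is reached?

Start: {p}.
δ(p,b) = {p,s}.
Union: {p,s}.
ε-closure gives {p,q,r,s}.
After b: {p,q,r,s}.
δ(p,c) = {p,t}; δ(q,c) = {s,t}; δ(r,c) = {p,q,s}; δ(s,c) = {p,q,s}.
Union: {p,q,s,t}.
ε-closure gives {p,q,r,s,t}.
After c: {p,q,r,s,t}.
δ(p,c) = {p,t}; δ(q,c) = {s,t}; δ(r,c) = {p,q,s}; δ(s,c) = {p,q,s}; δ(t,c) = {q}.
Union: {p,q,s,t}.
ε-closure gives {p,q,r,s,t}.
After c: {p,q,r,s,t}.

{p,q,r,s,t}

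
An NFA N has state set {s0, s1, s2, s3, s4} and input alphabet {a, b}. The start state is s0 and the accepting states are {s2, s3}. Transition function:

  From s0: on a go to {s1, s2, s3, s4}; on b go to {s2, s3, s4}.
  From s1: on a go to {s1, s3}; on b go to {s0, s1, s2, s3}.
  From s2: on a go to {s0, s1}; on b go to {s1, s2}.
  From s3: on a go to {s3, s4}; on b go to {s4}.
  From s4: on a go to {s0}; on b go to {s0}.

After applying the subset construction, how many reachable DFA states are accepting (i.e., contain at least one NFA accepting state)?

5

Start state of the DFA: {s0}.
{s0} --a--> {s1, s2, s3, s4}  [new]
{s0} --b--> {s2, s3, s4}  [new]
{s1, s2, s3, s4} --a--> {s0, s1, s3, s4}  [new]
{s1, s2, s3, s4} --b--> {s0, s1, s2, s3, s4}  [new]
{s2, s3, s4} --a--> {s0, s1, s3, s4}  [seen]
{s2, s3, s4} --b--> {s0, s1, s2, s4}  [new]
{s0, s1, s3, s4} --a--> {s0, s1, s2, s3, s4}  [seen]
{s0, s1, s3, s4} --b--> {s0, s1, s2, s3, s4}  [seen]
{s0, s1, s2, s3, s4} --a--> {s0, s1, s2, s3, s4}  [seen]
{s0, s1, s2, s3, s4} --b--> {s0, s1, s2, s3, s4}  [seen]
{s0, s1, s2, s4} --a--> {s0, s1, s2, s3, s4}  [seen]
{s0, s1, s2, s4} --b--> {s0, s1, s2, s3, s4}  [seen]
Reachable DFA states: {s0}, {s1, s2, s3, s4}, {s2, s3, s4}, {s0, s1, s3, s4}, {s0, s1, s2, s3, s4}, {s0, s1, s2, s4}.
Accepting DFA states (contain an NFA accepting state): {s1, s2, s3, s4}, {s2, s3, s4}, {s0, s1, s3, s4}, {s0, s1, s2, s3, s4}, {s0, s1, s2, s4}.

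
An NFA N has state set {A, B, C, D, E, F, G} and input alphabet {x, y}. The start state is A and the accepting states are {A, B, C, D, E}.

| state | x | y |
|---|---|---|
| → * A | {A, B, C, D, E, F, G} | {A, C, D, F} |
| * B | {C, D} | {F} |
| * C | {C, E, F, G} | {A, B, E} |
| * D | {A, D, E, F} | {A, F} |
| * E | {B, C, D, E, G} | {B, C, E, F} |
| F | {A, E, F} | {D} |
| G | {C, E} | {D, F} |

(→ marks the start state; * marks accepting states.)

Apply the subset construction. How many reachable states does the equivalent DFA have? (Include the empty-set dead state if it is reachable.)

Start state of the DFA: {A}.
{A} --x--> {A, B, C, D, E, F, G}  [new]
{A} --y--> {A, C, D, F}  [new]
{A, B, C, D, E, F, G} --x--> {A, B, C, D, E, F, G}  [seen]
{A, B, C, D, E, F, G} --y--> {A, B, C, D, E, F}  [new]
{A, C, D, F} --x--> {A, B, C, D, E, F, G}  [seen]
{A, C, D, F} --y--> {A, B, C, D, E, F}  [seen]
{A, B, C, D, E, F} --x--> {A, B, C, D, E, F, G}  [seen]
{A, B, C, D, E, F} --y--> {A, B, C, D, E, F}  [seen]
Reachable DFA states: {A}, {A, B, C, D, E, F, G}, {A, C, D, F}, {A, B, C, D, E, F}.

4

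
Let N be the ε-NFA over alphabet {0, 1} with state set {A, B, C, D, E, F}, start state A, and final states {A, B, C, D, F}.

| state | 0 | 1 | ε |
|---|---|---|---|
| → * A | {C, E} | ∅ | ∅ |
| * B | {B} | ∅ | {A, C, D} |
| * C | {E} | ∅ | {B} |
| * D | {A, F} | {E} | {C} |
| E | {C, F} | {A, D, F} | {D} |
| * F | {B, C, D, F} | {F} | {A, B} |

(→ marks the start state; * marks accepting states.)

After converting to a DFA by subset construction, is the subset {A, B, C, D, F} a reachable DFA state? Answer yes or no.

no

Start state of the DFA: {A} (ε-closure of the NFA start).
{A} --0--> {A, B, C, D, E}  [new]
{A} --1--> ∅  [new]
{A, B, C, D, E} --0--> {A, B, C, D, E, F}  [new]
{A, B, C, D, E} --1--> {A, B, C, D, E, F}  [seen]
∅ --0--> ∅  [seen]
∅ --1--> ∅  [seen]
{A, B, C, D, E, F} --0--> {A, B, C, D, E, F}  [seen]
{A, B, C, D, E, F} --1--> {A, B, C, D, E, F}  [seen]
Reachable DFA states: {A}, {A, B, C, D, E}, ∅, {A, B, C, D, E, F}.
{A, B, C, D, F} is not among them.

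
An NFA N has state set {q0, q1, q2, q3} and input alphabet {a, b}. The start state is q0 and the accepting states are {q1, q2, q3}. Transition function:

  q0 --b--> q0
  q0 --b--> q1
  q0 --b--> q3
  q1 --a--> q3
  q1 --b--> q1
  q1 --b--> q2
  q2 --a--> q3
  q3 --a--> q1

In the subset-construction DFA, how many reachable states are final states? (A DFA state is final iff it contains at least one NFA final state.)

6

Start state of the DFA: {q0}.
{q0} --a--> ∅  [new]
{q0} --b--> {q0, q1, q3}  [new]
∅ --a--> ∅  [seen]
∅ --b--> ∅  [seen]
{q0, q1, q3} --a--> {q1, q3}  [new]
{q0, q1, q3} --b--> {q0, q1, q2, q3}  [new]
{q1, q3} --a--> {q1, q3}  [seen]
{q1, q3} --b--> {q1, q2}  [new]
{q0, q1, q2, q3} --a--> {q1, q3}  [seen]
{q0, q1, q2, q3} --b--> {q0, q1, q2, q3}  [seen]
{q1, q2} --a--> {q3}  [new]
{q1, q2} --b--> {q1, q2}  [seen]
{q3} --a--> {q1}  [new]
{q3} --b--> ∅  [seen]
{q1} --a--> {q3}  [seen]
{q1} --b--> {q1, q2}  [seen]
Reachable DFA states: {q0}, ∅, {q0, q1, q3}, {q1, q3}, {q0, q1, q2, q3}, {q1, q2}, {q3}, {q1}.
Accepting DFA states (contain an NFA accepting state): {q0, q1, q3}, {q1, q3}, {q0, q1, q2, q3}, {q1, q2}, {q3}, {q1}.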